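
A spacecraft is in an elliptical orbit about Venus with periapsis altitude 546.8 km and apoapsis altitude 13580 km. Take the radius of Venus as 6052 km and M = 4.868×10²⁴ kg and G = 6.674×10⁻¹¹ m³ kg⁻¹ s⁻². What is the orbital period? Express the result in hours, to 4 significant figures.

T ≈ 4.599 hours

μ = GM = 6.674×10⁻¹¹ × 4.868×10²⁴ = 3.249×10¹⁴ m³/s².
r_p = 6052 + 546.8 = 6598.8 km = 6.5988×10⁶ m.
r_a = 6052 + 13580 = 19632 km = 1.9632×10⁷ m.
Semi-major axis a = (r_p + r_a)/2 = (6598.8 + 19632)/2 = 13115 km = 1.312×10⁷ m.
By Kepler's third law T = 2π√(a³/μ) = 2π × 2.635×10³ = 1.656×10⁴ s.
= 4.599 hours.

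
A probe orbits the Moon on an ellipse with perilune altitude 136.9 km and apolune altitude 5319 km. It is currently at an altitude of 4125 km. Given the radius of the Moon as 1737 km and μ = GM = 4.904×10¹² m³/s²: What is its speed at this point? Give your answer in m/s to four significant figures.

r_p = 1737 + 136.9 = 1873.9 km = 1.8739×10⁶ m.
r_a = 1737 + 5319 = 7056.0 km = 7.0560×10⁶ m.
r = 1737 + 4125 = 5862.0 km = 5.862×10⁶ m.
Semi-major axis a = (r_p + r_a)/2 = 4464.9 km = 4.465×10⁶ m.
Vis-viva: v² = μ(2/r − 1/a) = 4.904×10¹² × (3.412×10⁻⁷ − 2.240×10⁻⁷) = 5.748×10⁵ m²/s².
v = 758.2 m/s.

v ≈ 758.2 m/s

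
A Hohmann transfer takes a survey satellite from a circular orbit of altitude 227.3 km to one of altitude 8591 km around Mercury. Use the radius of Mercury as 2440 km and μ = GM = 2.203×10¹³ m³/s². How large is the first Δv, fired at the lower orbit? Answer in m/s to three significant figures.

Δv ≈ 773 m/s

r₁ = 2440 + 227.3 = 2667.3 km = 2.6673×10⁶ m.
r₂ = 2440 + 8591 = 11031 km = 1.1031×10⁷ m.
Transfer ellipse a_t = (r₁ + r₂)/2 = 6.849×10⁶ m.
At r₁: circular v_c1 = √(μ/r₁) = 2874 m/s; transfer-periherm v_p = √[μ(2/r₁ − 1/a_t)] = 3647 m/s.
Δv₁ = v_p − v_c1 = 773.3 m/s.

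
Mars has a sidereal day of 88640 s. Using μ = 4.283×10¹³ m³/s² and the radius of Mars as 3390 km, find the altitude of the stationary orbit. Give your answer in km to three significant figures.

h_sync ≈ 17000 km

A synchronous orbit has period T, so by Kepler's third law a = (μT²/4π²)^(1/3).
μT²/4π² = 4.283×10¹³ × (8.864×10⁴)² / 39.48 = 8.524×10²¹ m³.
a = 2.043×10⁷ m = 20428 km.
Altitude h = a − R = 20428 − 3390 = 17038 km.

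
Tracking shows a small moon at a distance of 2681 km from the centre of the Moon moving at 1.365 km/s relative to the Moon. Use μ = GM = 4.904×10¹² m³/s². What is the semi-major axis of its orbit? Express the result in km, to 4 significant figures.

r = 2.681×10⁶ m.
Specific orbital energy ε = v²/2 − μ/r = (1365)²/2 − 4.904×10¹²/2.681×10⁶ = -8.976×10⁵ J/kg.
Since ε = −μ/(2a), a = −μ/(2ε) = 2.732×10⁶ m = 2731.9 km.

a ≈ 2732 km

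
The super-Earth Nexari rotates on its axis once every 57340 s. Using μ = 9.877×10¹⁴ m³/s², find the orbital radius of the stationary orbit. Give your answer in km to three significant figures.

A synchronous orbit has period T, so by Kepler's third law a = (μT²/4π²)^(1/3).
μT²/4π² = 9.877×10¹⁴ × (5.734×10⁴)² / 39.48 = 8.226×10²² m³.
a = 4.349×10⁷ m = 43490 km.

r_sync ≈ 43500 km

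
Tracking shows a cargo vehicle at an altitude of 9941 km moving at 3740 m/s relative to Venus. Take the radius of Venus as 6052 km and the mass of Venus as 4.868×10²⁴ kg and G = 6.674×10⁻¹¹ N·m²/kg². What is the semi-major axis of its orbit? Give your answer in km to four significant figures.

μ = GM = 6.674×10⁻¹¹ × 4.868×10²⁴ = 3.249×10¹⁴ m³/s².
r = 6052 + 9941 = 15993 km = 1.599×10⁷ m.
Vis-viva rearranged: 1/a = 2/r − v²/μ = 1.251×10⁻⁷ − 4.305×10⁻⁸ = 8.200×10⁻⁸ m⁻¹.
a = 1.219×10⁷ m = 12195 km.

a ≈ 12190 km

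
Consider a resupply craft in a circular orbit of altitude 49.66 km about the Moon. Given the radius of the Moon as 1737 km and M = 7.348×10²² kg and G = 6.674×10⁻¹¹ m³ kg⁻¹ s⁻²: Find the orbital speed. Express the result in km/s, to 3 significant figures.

μ = GM = 6.674×10⁻¹¹ × 7.348×10²² = 4.904×10¹² m³/s².
r = 1737 + 49.66 = 1786.7 km = 1.7867×10⁶ m.
For a circular orbit v = √(μ/r) = √(4.904×10¹² / 1.787×10⁶) = √(2.745×10⁶) = 1657 m/s.
That is 1.657 km/s.

v ≈ 1.66 km/s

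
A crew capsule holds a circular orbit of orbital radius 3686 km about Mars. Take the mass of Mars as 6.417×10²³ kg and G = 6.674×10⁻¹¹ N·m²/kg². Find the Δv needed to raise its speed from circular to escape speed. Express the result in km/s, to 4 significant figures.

μ = GM = 6.674×10⁻¹¹ × 6.417×10²³ = 4.283×10¹³ m³/s².
r = 3686 km = 3.686×10⁶ m.
Circular speed v_c = √(μ/r) = 3409 m/s.
Escape speed v_esc = √(2μ/r) = √2 × v_c = 4821 m/s.
Δv = v_esc − v_c = 1412 m/s = 1.412 km/s.

Δv ≈ 1.412 km/s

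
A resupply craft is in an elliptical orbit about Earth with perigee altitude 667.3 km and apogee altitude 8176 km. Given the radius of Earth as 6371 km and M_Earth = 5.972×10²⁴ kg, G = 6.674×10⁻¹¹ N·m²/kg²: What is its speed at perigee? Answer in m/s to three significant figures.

μ = GM = 6.674×10⁻¹¹ × 5.972×10²⁴ = 3.986×10¹⁴ m³/s².
r_p = 6371 + 667.3 = 7038.3 km = 7.0383×10⁶ m.
r_a = 6371 + 8176 = 14547 km = 1.4547×10⁷ m.
Semi-major axis a = (r_p + r_a)/2 = 10793 km = 1.079×10⁷ m.
Vis-viva: v² = μ(2/r − 1/a) = 3.986×10¹⁴ × (2.842×10⁻⁷ − 9.266×10⁻⁸) = 7.633×10⁷ m²/s².
v = 8737 m/s.

v ≈ 8740 m/s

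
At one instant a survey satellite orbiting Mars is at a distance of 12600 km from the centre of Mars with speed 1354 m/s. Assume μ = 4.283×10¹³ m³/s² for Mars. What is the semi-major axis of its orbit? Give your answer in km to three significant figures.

a ≈ 8630 km

r = 1.260×10⁷ m.
Specific orbital energy ε = v²/2 − μ/r = (1354)²/2 − 4.283×10¹³/1.260×10⁷ = -2.483×10⁶ J/kg.
Since ε = −μ/(2a), a = −μ/(2ε) = 8.626×10⁶ m = 8626.2 km.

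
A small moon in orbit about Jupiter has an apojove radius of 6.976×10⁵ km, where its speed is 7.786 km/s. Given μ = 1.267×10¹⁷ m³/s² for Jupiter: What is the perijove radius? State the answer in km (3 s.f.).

r_a = 6.976×10⁸ m.
Specific energy ε = v²/2 − μ/r = -1.513×10⁸ J/kg, so a = −μ/(2ε) = 4.187×10⁸ m.
The apsides satisfy r_p + r_a = 2a, so the perijove radius is 2a − r_a = 1.397×10⁸ m = 1.3974×10⁵ km.

perijove radius ≈ 1.40×10⁵ km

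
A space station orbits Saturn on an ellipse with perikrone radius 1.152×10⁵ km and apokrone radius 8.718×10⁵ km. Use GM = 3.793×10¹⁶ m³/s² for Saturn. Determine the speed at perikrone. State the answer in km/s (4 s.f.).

Semi-major axis a = (r_p + r_a)/2 = 4.9350×10⁵ km = 4.935×10⁸ m.
Vis-viva: v² = μ(2/r − 1/a) = 3.793×10¹⁶ × (1.736×10⁻⁸ − 2.026×10⁻⁹) = 5.816×10⁸ m²/s².
v = 24120 m/s = 24.12 km/s.

v ≈ 24.12 km/s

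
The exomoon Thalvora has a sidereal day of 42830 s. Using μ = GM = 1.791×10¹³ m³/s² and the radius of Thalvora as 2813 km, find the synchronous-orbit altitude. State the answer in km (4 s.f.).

A synchronous orbit has period T, so by Kepler's third law a = (μT²/4π²)^(1/3).
μT²/4π² = 1.791×10¹³ × (4.283×10⁴)² / 39.48 = 8.322×10²⁰ m³.
a = 9.406×10⁶ m = 9406.1 km.
Altitude h = a − R = 9406.1 − 2813 = 6593.1 km.

h_sync ≈ 6593 km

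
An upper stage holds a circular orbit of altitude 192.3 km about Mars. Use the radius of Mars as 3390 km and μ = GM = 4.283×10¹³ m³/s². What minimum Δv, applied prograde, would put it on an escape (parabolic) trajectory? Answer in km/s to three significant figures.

r = 3390 + 192.3 = 3582.3 km = 3.5823×10⁶ m.
Circular speed v_c = √(μ/r) = 3458 m/s.
Escape speed v_esc = √(2μ/r) = √2 × v_c = 4890 m/s.
Δv = v_esc − v_c = 1432 m/s = 1.432 km/s.

Δv ≈ 1.43 km/s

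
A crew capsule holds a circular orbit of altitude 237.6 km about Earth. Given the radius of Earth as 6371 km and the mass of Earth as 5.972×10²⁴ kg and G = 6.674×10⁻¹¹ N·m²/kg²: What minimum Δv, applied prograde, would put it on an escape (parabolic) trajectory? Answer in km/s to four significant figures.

Δv ≈ 3.217 km/s

μ = GM = 6.674×10⁻¹¹ × 5.972×10²⁴ = 3.986×10¹⁴ m³/s².
r = 6371 + 237.6 = 6608.6 km = 6.6086×10⁶ m.
Circular speed v_c = √(μ/r) = 7766 m/s.
Escape speed v_esc = √(2μ/r) = √2 × v_c = 10980 m/s.
Δv = v_esc − v_c = 3217 m/s = 3.217 km/s.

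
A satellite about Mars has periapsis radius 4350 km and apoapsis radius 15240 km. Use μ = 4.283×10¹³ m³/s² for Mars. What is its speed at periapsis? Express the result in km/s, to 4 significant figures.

Semi-major axis a = (r_p + r_a)/2 = 9795.0 km = 9.795×10⁶ m.
Vis-viva: v² = μ(2/r − 1/a) = 4.283×10¹³ × (4.598×10⁻⁷ − 1.021×10⁻⁷) = 1.532×10⁷ m²/s².
v = 3914 m/s = 3.914 km/s.

v ≈ 3.914 km/s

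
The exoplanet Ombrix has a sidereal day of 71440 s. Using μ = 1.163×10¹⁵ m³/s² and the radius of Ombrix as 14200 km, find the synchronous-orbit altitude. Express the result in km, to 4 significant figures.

h_sync ≈ 38970 km

A synchronous orbit has period T, so by Kepler's third law a = (μT²/4π²)^(1/3).
μT²/4π² = 1.163×10¹⁵ × (7.144×10⁴)² / 39.48 = 1.503×10²³ m³.
a = 5.317×10⁷ m = 53174 km.
Altitude h = a − R = 53174 − 14200 = 38974 km.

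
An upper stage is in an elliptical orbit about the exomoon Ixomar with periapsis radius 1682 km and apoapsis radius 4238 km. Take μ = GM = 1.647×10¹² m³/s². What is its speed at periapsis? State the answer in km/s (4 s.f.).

v ≈ 1.184 km/s

Semi-major axis a = (r_p + r_a)/2 = 2960.0 km = 2.960×10⁶ m.
Vis-viva: v² = μ(2/r − 1/a) = 1.647×10¹² × (1.189×10⁻⁶ − 3.378×10⁻⁷) = 1.402×10⁶ m²/s².
v = 1184 m/s = 1.184 km/s.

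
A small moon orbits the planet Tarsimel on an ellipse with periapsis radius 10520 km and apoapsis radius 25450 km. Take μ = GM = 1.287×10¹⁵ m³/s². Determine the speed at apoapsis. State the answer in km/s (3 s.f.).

Semi-major axis a = (r_p + r_a)/2 = 17985 km = 1.798×10⁷ m.
Vis-viva: v² = μ(2/r − 1/a) = 1.287×10¹⁵ × (7.859×10⁻⁸ − 5.560×10⁻⁸) = 2.958×10⁷ m²/s².
v = 5439 m/s = 5.439 km/s.

v ≈ 5.44 km/s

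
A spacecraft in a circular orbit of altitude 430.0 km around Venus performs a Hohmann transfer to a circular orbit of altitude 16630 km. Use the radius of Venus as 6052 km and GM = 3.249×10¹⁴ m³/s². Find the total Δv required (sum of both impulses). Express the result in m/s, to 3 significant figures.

r₁ = 6052 + 430.0 = 6482.0 km = 6.4820×10⁶ m.
r₂ = 6052 + 16630 = 22682 km = 2.2682×10⁷ m.
Transfer ellipse a_t = (r₁ + r₂)/2 = 1.458×10⁷ m.
At r₁: circular v_c1 = √(μ/r₁) = 7080 m/s; transfer-periapsis v_p = √[μ(2/r₁ − 1/a_t)] = 8830 m/s.
Δv₁ = v_p − v_c1 = 1750 m/s.
At r₂: circular v_c2 = √(μ/r₂) = 3785 m/s; transfer-apoapsis v_a = √[μ(2/r₂ − 1/a_t)] = 2523 m/s.
Δv₂ = v_c2 − v_a = 1261 m/s.
Total Δv = Δv₁ + Δv₂ = 3011 m/s.

Δv_total ≈ 3010 m/s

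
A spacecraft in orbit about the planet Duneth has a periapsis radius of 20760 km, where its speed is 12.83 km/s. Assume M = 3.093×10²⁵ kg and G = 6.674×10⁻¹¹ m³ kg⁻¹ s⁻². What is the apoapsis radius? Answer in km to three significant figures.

apoapsis radius ≈ 99700 km

μ = GM = 6.674×10⁻¹¹ × 3.093×10²⁵ = 2.064×10¹⁵ m³/s².
r_p = 2.076×10⁷ m.
Specific energy ε = v²/2 − μ/r = -1.713×10⁷ J/kg, so a = −μ/(2ε) = 6.025×10⁷ m.
The apsides satisfy r_p + r_a = 2a, so the apoapsis radius is 2a − r_p = 9.974×10⁷ m = 99743 km.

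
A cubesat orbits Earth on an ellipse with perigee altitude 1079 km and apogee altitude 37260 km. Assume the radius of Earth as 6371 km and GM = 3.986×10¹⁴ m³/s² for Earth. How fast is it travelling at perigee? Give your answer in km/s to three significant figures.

r_p = 6371 + 1079 = 7450.0 km = 7.4500×10⁶ m.
r_a = 6371 + 37260 = 43631 km = 4.3631×10⁷ m.
Semi-major axis a = (r_p + r_a)/2 = 25540 km = 2.554×10⁷ m.
Vis-viva: v² = μ(2/r − 1/a) = 3.986×10¹⁴ × (2.685×10⁻⁷ − 3.915×10⁻⁸) = 9.140×10⁷ m²/s².
v = 9560 m/s = 9.560 km/s.

v ≈ 9.56 km/s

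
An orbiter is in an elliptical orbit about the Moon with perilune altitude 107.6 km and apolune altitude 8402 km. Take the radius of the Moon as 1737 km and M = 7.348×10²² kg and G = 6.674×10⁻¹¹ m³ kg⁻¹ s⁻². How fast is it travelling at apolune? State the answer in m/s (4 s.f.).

v ≈ 385.9 m/s

μ = GM = 6.674×10⁻¹¹ × 7.348×10²² = 4.904×10¹² m³/s².
r_p = 1737 + 107.6 = 1844.6 km = 1.8446×10⁶ m.
r_a = 1737 + 8402 = 10139 km = 1.0139×10⁷ m.
Semi-major axis a = (r_p + r_a)/2 = 5991.8 km = 5.992×10⁶ m.
Vis-viva: v² = μ(2/r − 1/a) = 4.904×10¹² × (1.973×10⁻⁷ − 1.669×10⁻⁷) = 1.489×10⁵ m²/s².
v = 385.9 m/s.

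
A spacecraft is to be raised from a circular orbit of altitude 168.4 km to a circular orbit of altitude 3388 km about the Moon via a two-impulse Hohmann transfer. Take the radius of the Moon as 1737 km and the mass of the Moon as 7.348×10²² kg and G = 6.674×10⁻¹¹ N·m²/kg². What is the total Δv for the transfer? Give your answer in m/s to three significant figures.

μ = GM = 6.674×10⁻¹¹ × 7.348×10²² = 4.904×10¹² m³/s².
r₁ = 1737 + 168.4 = 1905.4 km = 1.9054×10⁶ m.
r₂ = 1737 + 3388 = 5125.0 km = 5.1250×10⁶ m.
Transfer ellipse a_t = (r₁ + r₂)/2 = 3.515×10⁶ m.
At r₁: circular v_c1 = √(μ/r₁) = 1604 m/s; transfer-perilune v_p = √[μ(2/r₁ − 1/a_t)] = 1937 m/s.
Δv₁ = v_p − v_c1 = 332.8 m/s.
At r₂: circular v_c2 = √(μ/r₂) = 978.2 m/s; transfer-apolune v_a = √[μ(2/r₂ − 1/a_t)] = 720.2 m/s.
Δv₂ = v_c2 − v_a = 258.0 m/s.
Total Δv = Δv₁ + Δv₂ = 590.8 m/s.

Δv_total ≈ 591 m/s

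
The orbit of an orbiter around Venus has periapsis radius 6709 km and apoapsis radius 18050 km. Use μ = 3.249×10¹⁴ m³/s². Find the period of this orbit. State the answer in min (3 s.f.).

T ≈ 253 min

Semi-major axis a = (r_p + r_a)/2 = (6709.0 + 18050)/2 = 12380 km = 1.238×10⁷ m.
By Kepler's third law T = 2π√(a³/μ) = 2π × 2.416×10³ = 1.518×10⁴ s.
= 253.1 min.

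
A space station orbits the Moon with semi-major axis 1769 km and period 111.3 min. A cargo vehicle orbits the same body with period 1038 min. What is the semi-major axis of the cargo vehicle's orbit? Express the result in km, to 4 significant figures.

a₂ ≈ 7838 km

Kepler's third law: a³ ∝ T², so a₂ = a₁ (T₂/T₁)^(2/3).
T₂/T₁ = 9.326, (T₂/T₁)^(2/3) = 4.431.
a₂ = 1769 × 4.431 = 7838 km.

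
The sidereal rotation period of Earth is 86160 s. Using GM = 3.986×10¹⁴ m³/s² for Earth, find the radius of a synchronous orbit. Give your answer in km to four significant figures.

r_sync ≈ 42160 km

A synchronous orbit has period T, so by Kepler's third law a = (μT²/4π²)^(1/3).
μT²/4π² = 3.986×10¹⁴ × (8.616×10⁴)² / 39.48 = 7.495×10²² m³.
a = 4.216×10⁷ m = 42163 km.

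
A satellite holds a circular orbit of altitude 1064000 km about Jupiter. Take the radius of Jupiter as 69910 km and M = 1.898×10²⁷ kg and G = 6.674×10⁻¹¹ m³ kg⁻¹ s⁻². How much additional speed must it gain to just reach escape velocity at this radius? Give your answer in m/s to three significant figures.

Δv ≈ 4380 m/s

μ = GM = 6.674×10⁻¹¹ × 1.898×10²⁷ = 1.267×10¹⁷ m³/s².
r = 69910 + 1064000 = 1133900 km = 1.1339×10⁹ m.
Circular speed v_c = √(μ/r) = 10570 m/s.
Escape speed v_esc = √(2μ/r) = √2 × v_c = 14950 m/s.
Δv = v_esc − v_c = 4378 m/s.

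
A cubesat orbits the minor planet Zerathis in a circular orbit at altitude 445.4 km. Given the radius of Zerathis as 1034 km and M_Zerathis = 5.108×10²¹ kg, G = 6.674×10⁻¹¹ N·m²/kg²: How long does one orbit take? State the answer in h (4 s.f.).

T ≈ 5.379 h

μ = GM = 6.674×10⁻¹¹ × 5.108×10²¹ = 3.409×10¹¹ m³/s².
r = 1034 + 445.4 = 1479.4 km = 1.4794×10⁶ m.
Kepler's third law: T = 2π√(r³/μ) = 2π√((1.479×10⁶)³ / 3.409×10¹¹).
r³/μ = 9.498×10⁶ s², so T = 2π × 3.082×10³ = 1.936×10⁴ s.
Converting: 1.936×10⁴ s ÷ 3600 = 5.379 h.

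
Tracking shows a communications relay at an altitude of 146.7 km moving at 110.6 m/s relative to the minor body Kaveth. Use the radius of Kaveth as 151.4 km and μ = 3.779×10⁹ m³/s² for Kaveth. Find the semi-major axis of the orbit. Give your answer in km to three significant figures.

a ≈ 288 km

r = 151.4 + 146.7 = 298.10 km = 2.981×10⁵ m.
Vis-viva rearranged: 1/a = 2/r − v²/μ = 6.709×10⁻⁶ − 3.237×10⁻⁶ = 3.472×10⁻⁶ m⁻¹.
a = 2.880×10⁵ m = 288.00 km.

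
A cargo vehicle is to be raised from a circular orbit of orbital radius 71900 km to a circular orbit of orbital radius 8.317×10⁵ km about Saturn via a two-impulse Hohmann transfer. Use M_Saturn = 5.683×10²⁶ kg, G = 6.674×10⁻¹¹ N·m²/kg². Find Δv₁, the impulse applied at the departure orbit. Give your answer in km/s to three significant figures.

Δv ≈ 8.19 km/s

μ = GM = 6.674×10⁻¹¹ × 5.683×10²⁶ = 3.793×10¹⁶ m³/s².
r₁ = 71900 km = 7.190×10⁷ m.
r₂ = 8.317×10⁵ km = 8.317×10⁸ m.
Transfer ellipse a_t = (r₁ + r₂)/2 = 4.518×10⁸ m.
At r₁: circular v_c1 = √(μ/r₁) = 22970 m/s; transfer-perikrone v_p = √[μ(2/r₁ − 1/a_t)] = 31160 m/s.
Δv₁ = v_p − v_c1 = 8194 m/s.
= 8.194 km/s.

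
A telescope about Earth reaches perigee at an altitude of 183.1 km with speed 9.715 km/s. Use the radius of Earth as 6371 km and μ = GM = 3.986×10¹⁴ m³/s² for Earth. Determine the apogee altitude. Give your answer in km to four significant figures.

apogee altitude ≈ 16330 km

r_p = 6371 + 183.1 = 6554.1 km = 6.554×10⁶ m.
Specific energy ε = v²/2 − μ/r = -1.363×10⁷ J/kg, so a = −μ/(2ε) = 1.463×10⁷ m.
The apsides satisfy r_p + r_a = 2a, so the apogee radius is 2a − r_p = 2.270×10⁷ m = 22698 km.
Apogee altitude = 22698 − 6371 = 16327 km.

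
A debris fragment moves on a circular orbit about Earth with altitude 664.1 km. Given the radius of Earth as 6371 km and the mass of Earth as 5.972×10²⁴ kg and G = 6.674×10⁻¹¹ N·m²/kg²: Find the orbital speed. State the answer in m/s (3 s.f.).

μ = GM = 6.674×10⁻¹¹ × 5.972×10²⁴ = 3.986×10¹⁴ m³/s².
r = 6371 + 664.1 = 7035.1 km = 7.0351×10⁶ m.
For a circular orbit v = √(μ/r) = √(3.986×10¹⁴ / 7.035×10⁶) = √(5.665×10⁷) = 7527 m/s.

v ≈ 7530 m/s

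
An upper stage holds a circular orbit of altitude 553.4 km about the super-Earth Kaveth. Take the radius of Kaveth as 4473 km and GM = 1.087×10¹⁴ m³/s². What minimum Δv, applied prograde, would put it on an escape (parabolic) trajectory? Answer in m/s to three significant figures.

r = 4473 + 553.4 = 5026.4 km = 5.0264×10⁶ m.
Circular speed v_c = √(μ/r) = 4650 m/s.
Escape speed v_esc = √(2μ/r) = √2 × v_c = 6577 m/s.
Δv = v_esc − v_c = 1926 m/s.

Δv ≈ 1930 m/s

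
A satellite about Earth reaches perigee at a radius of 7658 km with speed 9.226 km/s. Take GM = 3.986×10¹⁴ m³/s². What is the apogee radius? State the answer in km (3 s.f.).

apogee radius ≈ 34300 km

r_p = 7.658×10⁶ m.
Specific energy ε = v²/2 − μ/r = -9.491×10⁶ J/kg, so a = −μ/(2ε) = 2.100×10⁷ m.
The apsides satisfy r_p + r_a = 2a, so the apogee radius is 2a − r_p = 3.434×10⁷ m = 34341 km.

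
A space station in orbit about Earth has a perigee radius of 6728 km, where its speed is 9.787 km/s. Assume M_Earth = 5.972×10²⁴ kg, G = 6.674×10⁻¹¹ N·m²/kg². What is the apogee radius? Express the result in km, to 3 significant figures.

μ = GM = 6.674×10⁻¹¹ × 5.972×10²⁴ = 3.986×10¹⁴ m³/s².
r_p = 6.728×10⁶ m.
Specific energy ε = v²/2 − μ/r = -1.135×10⁷ J/kg, so a = −μ/(2ε) = 1.756×10⁷ m.
The apsides satisfy r_p + r_a = 2a, so the apogee radius is 2a − r_p = 2.839×10⁷ m = 28395 km.

apogee radius ≈ 28400 km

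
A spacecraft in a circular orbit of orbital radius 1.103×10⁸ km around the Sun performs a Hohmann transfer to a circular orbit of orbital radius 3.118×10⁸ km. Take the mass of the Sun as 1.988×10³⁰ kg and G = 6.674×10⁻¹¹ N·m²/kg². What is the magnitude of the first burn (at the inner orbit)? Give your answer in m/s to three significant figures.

Δv ≈ 7470 m/s

μ = GM = 6.674×10⁻¹¹ × 1.988×10³⁰ = 1.327×10²⁰ m³/s².
r₁ = 1.103×10⁸ km = 1.103×10¹¹ m.
r₂ = 3.118×10⁸ km = 3.118×10¹¹ m.
Transfer ellipse a_t = (r₁ + r₂)/2 = 2.110×10¹¹ m.
At r₁: circular v_c1 = √(μ/r₁) = 34680 m/s; transfer-perihelion v_p = √[μ(2/r₁ − 1/a_t)] = 42160 m/s.
Δv₁ = v_p − v_c1 = 7473 m/s.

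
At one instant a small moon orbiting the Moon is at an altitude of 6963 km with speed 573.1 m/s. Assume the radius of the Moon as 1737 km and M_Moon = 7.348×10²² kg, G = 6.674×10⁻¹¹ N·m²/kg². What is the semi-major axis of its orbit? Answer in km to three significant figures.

μ = GM = 6.674×10⁻¹¹ × 7.348×10²² = 4.904×10¹² m³/s².
r = 1737 + 6963 = 8700.0 km = 8.700×10⁶ m.
Specific orbital energy ε = v²/2 − μ/r = (573.1)²/2 − 4.904×10¹²/8.700×10⁶ = -3.995×10⁵ J/kg.
Since ε = −μ/(2a), a = −μ/(2ε) = 6.138×10⁶ m = 6138.3 km.

a ≈ 6140 km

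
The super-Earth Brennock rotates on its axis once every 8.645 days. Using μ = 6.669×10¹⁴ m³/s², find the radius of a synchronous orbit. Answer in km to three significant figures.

r_sync ≈ 2.11×10⁵ km

T = 8.645 days = 7.469×10⁵ s.
A synchronous orbit has period T, so by Kepler's third law a = (μT²/4π²)^(1/3).
μT²/4π² = 6.669×10¹⁴ × (7.469×10⁵)² / 39.48 = 9.425×10²⁴ m³.
a = 2.112×10⁸ m = 2.1123×10⁵ km.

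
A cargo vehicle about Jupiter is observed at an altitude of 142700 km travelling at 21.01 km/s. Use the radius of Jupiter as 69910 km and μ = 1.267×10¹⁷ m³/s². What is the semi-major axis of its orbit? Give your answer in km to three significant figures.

r = 69910 + 142700 = 2.1261×10⁵ km = 2.126×10⁸ m.
Vis-viva rearranged: 1/a = 2/r − v²/μ = 9.407×10⁻⁹ − 3.484×10⁻⁹ = 5.923×10⁻⁹ m⁻¹.
a = 1.688×10⁸ m = 1.6884×10⁵ km.

a ≈ 1.69×10⁵ km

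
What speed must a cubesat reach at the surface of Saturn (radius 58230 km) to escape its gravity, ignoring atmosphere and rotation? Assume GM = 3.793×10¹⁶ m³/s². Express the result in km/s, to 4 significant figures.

r = R = 5.823×10⁷ m.
Escape speed v_esc = √(2μ/r) = √(2 × 3.793×10¹⁶ / 5.823×10⁷) = √(1.303×10⁹) = 36090 m/s.
= 36.09 km/s.

v_esc ≈ 36.09 km/s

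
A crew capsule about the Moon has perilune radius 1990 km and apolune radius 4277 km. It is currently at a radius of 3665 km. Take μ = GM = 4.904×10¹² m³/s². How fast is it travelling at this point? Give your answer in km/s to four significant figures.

v ≈ 1.054 km/s

Semi-major axis a = (r_p + r_a)/2 = 3133.5 km = 3.134×10⁶ m.
Vis-viva: v² = μ(2/r − 1/a) = 4.904×10¹² × (5.457×10⁻⁷ − 3.191×10⁻⁷) = 1.111×10⁶ m²/s².
v = 1054 m/s = 1.054 km/s.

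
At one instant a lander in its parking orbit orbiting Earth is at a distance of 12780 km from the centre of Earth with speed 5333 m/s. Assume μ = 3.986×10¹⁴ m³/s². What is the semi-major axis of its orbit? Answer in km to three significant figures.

r = 1.278×10⁷ m.
Vis-viva rearranged: 1/a = 2/r − v²/μ = 1.565×10⁻⁷ − 7.135×10⁻⁸ = 8.514×10⁻⁸ m⁻¹.
a = 1.175×10⁷ m = 11745 km.

a ≈ 11700 km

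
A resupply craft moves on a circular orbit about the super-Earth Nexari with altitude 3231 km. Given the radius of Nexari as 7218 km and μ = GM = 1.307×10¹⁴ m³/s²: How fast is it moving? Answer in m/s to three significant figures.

v ≈ 3540 m/s

r = 7218 + 3231 = 10449 km = 1.0449×10⁷ m.
For a circular orbit v = √(μ/r) = √(1.307×10¹⁴ / 1.045×10⁷) = √(1.251×10⁷) = 3537 m/s.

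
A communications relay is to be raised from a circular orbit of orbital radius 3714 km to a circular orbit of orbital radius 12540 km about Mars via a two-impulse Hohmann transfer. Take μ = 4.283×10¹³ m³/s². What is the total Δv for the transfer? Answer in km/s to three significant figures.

Δv_total ≈ 1.42 km/s

r₁ = 3714 km = 3.714×10⁶ m.
r₂ = 12540 km = 1.254×10⁷ m.
Transfer ellipse a_t = (r₁ + r₂)/2 = 8.127×10⁶ m.
At r₁: circular v_c1 = √(μ/r₁) = 3396 m/s; transfer-periapsis v_p = √[μ(2/r₁ − 1/a_t)] = 4218 m/s.
Δv₁ = v_p − v_c1 = 822.4 m/s.
At r₂: circular v_c2 = √(μ/r₂) = 1848 m/s; transfer-apoapsis v_a = √[μ(2/r₂ − 1/a_t)] = 1249 m/s.
Δv₂ = v_c2 − v_a = 598.8 m/s.
Total Δv = Δv₁ + Δv₂ = 1421 m/s = 1.421 km/s.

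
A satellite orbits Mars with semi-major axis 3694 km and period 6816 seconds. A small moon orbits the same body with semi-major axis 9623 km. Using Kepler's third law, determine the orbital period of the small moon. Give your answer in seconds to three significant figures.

Kepler's third law: T² ∝ a³, so T₂ = T₁ (a₂/a₁)^(3/2).
a₂/a₁ = 2.605, (a₂/a₁)^(3/2) = 4.205.
T₂ = 6816 × 4.205 = 28660 seconds.

T₂ ≈ 28700 seconds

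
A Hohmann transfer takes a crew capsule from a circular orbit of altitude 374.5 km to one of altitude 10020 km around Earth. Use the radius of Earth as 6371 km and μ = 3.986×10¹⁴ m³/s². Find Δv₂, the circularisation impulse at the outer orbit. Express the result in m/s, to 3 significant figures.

Δv ≈ 1170 m/s

r₁ = 6371 + 374.5 = 6745.5 km = 6.7455×10⁶ m.
r₂ = 6371 + 10020 = 16391 km = 1.6391×10⁷ m.
Transfer ellipse a_t = (r₁ + r₂)/2 = 1.157×10⁷ m.
At r₁: circular v_c1 = √(μ/r₁) = 7687 m/s; transfer-perigee v_p = √[μ(2/r₁ − 1/a_t)] = 9150 m/s.
At r₂: circular v_c2 = √(μ/r₂) = 4931 m/s; transfer-apogee v_a = √[μ(2/r₂ − 1/a_t)] = 3766 m/s.
Δv₂ = v_c2 − v_a = 1166 m/s.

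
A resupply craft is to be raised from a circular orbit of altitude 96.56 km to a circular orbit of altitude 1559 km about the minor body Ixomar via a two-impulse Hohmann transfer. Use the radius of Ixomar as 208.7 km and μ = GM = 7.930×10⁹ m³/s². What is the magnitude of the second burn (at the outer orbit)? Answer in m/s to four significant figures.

Δv ≈ 30.63 m/s

r₁ = 208.7 + 96.56 = 305.26 km = 3.0526×10⁵ m.
r₂ = 208.7 + 1559 = 1767.7 km = 1.7677×10⁶ m.
Transfer ellipse a_t = (r₁ + r₂)/2 = 1.036×10⁶ m.
At r₁: circular v_c1 = √(μ/r₁) = 161.2 m/s; transfer-periapsis v_p = √[μ(2/r₁ − 1/a_t)] = 210.5 m/s.
At r₂: circular v_c2 = √(μ/r₂) = 66.98 m/s; transfer-apoapsis v_a = √[μ(2/r₂ − 1/a_t)] = 36.35 m/s.
Δv₂ = v_c2 − v_a = 30.63 m/s.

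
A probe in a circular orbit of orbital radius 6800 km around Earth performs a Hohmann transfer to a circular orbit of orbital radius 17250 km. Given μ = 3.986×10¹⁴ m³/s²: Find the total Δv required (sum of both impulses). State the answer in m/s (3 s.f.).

r₁ = 6800 km = 6.800×10⁶ m.
r₂ = 17250 km = 1.725×10⁷ m.
Transfer ellipse a_t = (r₁ + r₂)/2 = 1.202×10⁷ m.
At r₁: circular v_c1 = √(μ/r₁) = 7656 m/s; transfer-perigee v_p = √[μ(2/r₁ − 1/a_t)] = 9170 m/s.
Δv₁ = v_p − v_c1 = 1514 m/s.
At r₂: circular v_c2 = √(μ/r₂) = 4807 m/s; transfer-apogee v_a = √[μ(2/r₂ − 1/a_t)] = 3615 m/s.
Δv₂ = v_c2 − v_a = 1192 m/s.
Total Δv = Δv₁ + Δv₂ = 2706 m/s.

Δv_total ≈ 2710 m/s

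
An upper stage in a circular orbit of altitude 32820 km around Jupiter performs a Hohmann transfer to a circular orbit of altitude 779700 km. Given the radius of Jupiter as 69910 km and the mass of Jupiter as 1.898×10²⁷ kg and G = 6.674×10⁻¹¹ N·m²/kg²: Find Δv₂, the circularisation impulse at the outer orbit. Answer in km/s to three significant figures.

Δv ≈ 6.54 km/s

μ = GM = 6.674×10⁻¹¹ × 1.898×10²⁷ = 1.267×10¹⁷ m³/s².
r₁ = 69910 + 32820 = 102730 km = 1.0273×10⁸ m.
r₂ = 69910 + 779700 = 849610 km = 8.4961×10⁸ m.
Transfer ellipse a_t = (r₁ + r₂)/2 = 4.762×10⁸ m.
At r₁: circular v_c1 = √(μ/r₁) = 35110 m/s; transfer-perijove v_p = √[μ(2/r₁ − 1/a_t)] = 46910 m/s.
At r₂: circular v_c2 = √(μ/r₂) = 12210 m/s; transfer-apojove v_a = √[μ(2/r₂ − 1/a_t)] = 5672 m/s.
Δv₂ = v_c2 − v_a = 6539 m/s.
= 6.539 km/s.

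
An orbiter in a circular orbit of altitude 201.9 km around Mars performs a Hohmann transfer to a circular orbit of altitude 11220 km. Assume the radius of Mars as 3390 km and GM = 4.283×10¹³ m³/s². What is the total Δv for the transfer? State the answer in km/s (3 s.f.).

r₁ = 3390 + 201.9 = 3591.9 km = 3.5919×10⁶ m.
r₂ = 3390 + 11220 = 14610 km = 1.4610×10⁷ m.
Transfer ellipse a_t = (r₁ + r₂)/2 = 9.101×10⁶ m.
At r₁: circular v_c1 = √(μ/r₁) = 3453 m/s; transfer-periapsis v_p = √[μ(2/r₁ − 1/a_t)] = 4375 m/s.
Δv₁ = v_p − v_c1 = 922.0 m/s.
At r₂: circular v_c2 = √(μ/r₂) = 1712 m/s; transfer-apoapsis v_a = √[μ(2/r₂ − 1/a_t)] = 1076 m/s.
Δv₂ = v_c2 − v_a = 636.5 m/s.
Total Δv = Δv₁ + Δv₂ = 1559 m/s = 1.559 km/s.

Δv_total ≈ 1.56 km/s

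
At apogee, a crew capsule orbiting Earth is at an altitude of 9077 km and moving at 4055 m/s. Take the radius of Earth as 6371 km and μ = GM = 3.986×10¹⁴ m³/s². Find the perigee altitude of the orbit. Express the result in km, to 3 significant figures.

perigee altitude ≈ 853 km

r_a = 6371 + 9077 = 15448 km = 1.545×10⁷ m.
Specific energy ε = v²/2 − μ/r = -1.758×10⁷ J/kg, so a = −μ/(2ε) = 1.134×10⁷ m.
The apsides satisfy r_p + r_a = 2a, so the perigee radius is 2a − r_a = 7.224×10⁶ m = 7224.0 km.
Perigee altitude = 7224.0 − 6371 = 852.97 km.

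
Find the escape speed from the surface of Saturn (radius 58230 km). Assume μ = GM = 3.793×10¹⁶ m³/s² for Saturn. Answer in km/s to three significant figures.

r = R = 5.823×10⁷ m.
Escape speed v_esc = √(2μ/r) = √(2 × 3.793×10¹⁶ / 5.823×10⁷) = √(1.303×10⁹) = 36090 m/s.
= 36.09 km/s.

v_esc ≈ 36.1 km/s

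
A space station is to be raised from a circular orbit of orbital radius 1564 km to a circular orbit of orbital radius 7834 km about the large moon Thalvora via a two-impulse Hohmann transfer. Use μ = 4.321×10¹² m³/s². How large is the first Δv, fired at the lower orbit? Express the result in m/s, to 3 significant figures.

Δv ≈ 484 m/s

r₁ = 1564 km = 1.564×10⁶ m.
r₂ = 7834 km = 7.834×10⁶ m.
Transfer ellipse a_t = (r₁ + r₂)/2 = 4.699×10⁶ m.
At r₁: circular v_c1 = √(μ/r₁) = 1662 m/s; transfer-periapsis v_p = √[μ(2/r₁ − 1/a_t)] = 2146 m/s.
Δv₁ = v_p − v_c1 = 484.0 m/s.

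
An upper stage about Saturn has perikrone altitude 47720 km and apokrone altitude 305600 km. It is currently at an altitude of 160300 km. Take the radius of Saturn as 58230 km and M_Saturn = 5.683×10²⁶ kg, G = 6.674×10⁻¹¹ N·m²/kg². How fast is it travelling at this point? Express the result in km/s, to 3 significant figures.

μ = GM = 6.674×10⁻¹¹ × 5.683×10²⁶ = 3.793×10¹⁶ m³/s².
r_p = 58230 + 47720 = 105950 km = 1.0595×10⁸ m.
r_a = 58230 + 305600 = 363830 km = 3.6383×10⁸ m.
r = 58230 + 160300 = 2.1853×10⁵ km = 2.185×10⁸ m.
Semi-major axis a = (r_p + r_a)/2 = 2.3489×10⁵ km = 2.349×10⁸ m.
Vis-viva: v² = μ(2/r − 1/a) = 3.793×10¹⁶ × (9.152×10⁻⁹ − 4.257×10⁻⁹) = 1.856×10⁸ m²/s².
v = 13630 m/s = 13.63 km/s.

v ≈ 13.6 km/s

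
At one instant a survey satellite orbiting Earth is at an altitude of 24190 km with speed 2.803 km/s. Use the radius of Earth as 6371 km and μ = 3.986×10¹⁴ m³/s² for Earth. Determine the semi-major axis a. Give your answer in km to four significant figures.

a ≈ 21870 km

r = 6371 + 24190 = 30561 km = 3.056×10⁷ m.
Vis-viva rearranged: 1/a = 2/r − v²/μ = 6.544×10⁻⁸ − 1.971×10⁻⁸ = 4.573×10⁻⁸ m⁻¹.
a = 2.187×10⁷ m = 21867 km.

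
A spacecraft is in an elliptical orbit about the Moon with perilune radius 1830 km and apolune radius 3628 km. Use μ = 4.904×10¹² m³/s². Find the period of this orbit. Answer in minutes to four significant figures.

T ≈ 213.2 minutes

Semi-major axis a = (r_p + r_a)/2 = (1830.0 + 3628.0)/2 = 2729.0 km = 2.729×10⁶ m.
By Kepler's third law T = 2π√(a³/μ) = 2π × 2.036×10³ = 1.279×10⁴ s.
= 213.2 minutes.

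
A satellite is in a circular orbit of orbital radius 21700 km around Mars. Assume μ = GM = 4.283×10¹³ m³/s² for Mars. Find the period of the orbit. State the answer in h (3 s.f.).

T ≈ 27.0 h

r = 21700 km = 2.170×10⁷ m.
Kepler's third law: T = 2π√(r³/μ) = 2π√((2.170×10⁷)³ / 4.283×10¹³).
r³/μ = 2.386×10⁸ s², so T = 2π × 1.545×10⁴ = 9.705×10⁴ s.
Converting: 9.705×10⁴ s ÷ 3600 = 26.96 h.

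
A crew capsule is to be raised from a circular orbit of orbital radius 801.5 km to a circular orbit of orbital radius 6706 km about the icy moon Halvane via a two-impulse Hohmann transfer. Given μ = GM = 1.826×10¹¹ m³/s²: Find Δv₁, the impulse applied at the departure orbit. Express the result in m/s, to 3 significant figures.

Δv ≈ 161 m/s

r₁ = 801.5 km = 8.015×10⁵ m.
r₂ = 6706 km = 6.706×10⁶ m.
Transfer ellipse a_t = (r₁ + r₂)/2 = 3.754×10⁶ m.
At r₁: circular v_c1 = √(μ/r₁) = 477.3 m/s; transfer-periapsis v_p = √[μ(2/r₁ − 1/a_t)] = 638.0 m/s.
Δv₁ = v_p − v_c1 = 160.7 m/s.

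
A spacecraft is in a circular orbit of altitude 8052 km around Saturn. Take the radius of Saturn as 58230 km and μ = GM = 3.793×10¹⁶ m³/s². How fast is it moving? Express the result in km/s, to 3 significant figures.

r = 58230 + 8052 = 66282 km = 6.6282×10⁷ m.
For a circular orbit v = √(μ/r) = √(3.793×10¹⁶ / 6.628×10⁷) = √(5.723×10⁸) = 23920 m/s.
That is 23.92 km/s.

v ≈ 23.9 km/s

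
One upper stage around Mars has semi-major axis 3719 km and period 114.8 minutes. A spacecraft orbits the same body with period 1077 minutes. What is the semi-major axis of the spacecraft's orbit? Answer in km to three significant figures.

Kepler's third law: a³ ∝ T², so a₂ = a₁ (T₂/T₁)^(2/3).
T₂/T₁ = 9.382, (T₂/T₁)^(2/3) = 4.448.
a₂ = 3719 × 4.448 = 16540 km.

a₂ ≈ 16500 km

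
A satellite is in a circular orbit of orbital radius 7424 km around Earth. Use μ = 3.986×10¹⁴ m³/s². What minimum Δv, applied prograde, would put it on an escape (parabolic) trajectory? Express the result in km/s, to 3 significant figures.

Δv ≈ 3.04 km/s

r = 7424 km = 7.424×10⁶ m.
Circular speed v_c = √(μ/r) = 7327 m/s.
Escape speed v_esc = √(2μ/r) = √2 × v_c = 10360 m/s.
Δv = v_esc − v_c = 3035 m/s = 3.035 km/s.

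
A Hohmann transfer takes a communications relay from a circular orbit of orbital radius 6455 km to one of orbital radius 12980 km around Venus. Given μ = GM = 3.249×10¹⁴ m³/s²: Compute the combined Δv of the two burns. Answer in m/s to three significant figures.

r₁ = 6455 km = 6.455×10⁶ m.
r₂ = 12980 km = 1.298×10⁷ m.
Transfer ellipse a_t = (r₁ + r₂)/2 = 9.718×10⁶ m.
At r₁: circular v_c1 = √(μ/r₁) = 7095 m/s; transfer-periapsis v_p = √[μ(2/r₁ − 1/a_t)] = 8199 m/s.
Δv₁ = v_p − v_c1 = 1105 m/s.
At r₂: circular v_c2 = √(μ/r₂) = 5003 m/s; transfer-apoapsis v_a = √[μ(2/r₂ − 1/a_t)] = 4078 m/s.
Δv₂ = v_c2 − v_a = 925.4 m/s.
Total Δv = Δv₁ + Δv₂ = 2030 m/s.

Δv_total ≈ 2030 m/s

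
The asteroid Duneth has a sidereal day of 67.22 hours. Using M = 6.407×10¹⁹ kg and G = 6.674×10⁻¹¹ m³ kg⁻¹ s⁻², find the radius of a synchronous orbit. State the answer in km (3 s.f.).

r_sync ≈ 1850 km

μ = GM = 6.674×10⁻¹¹ × 6.407×10¹⁹ = 4.276×10⁹ m³/s².
T = 67.22 hours = 2.420×10⁵ s.
A synchronous orbit has period T, so by Kepler's third law a = (μT²/4π²)^(1/3).
μT²/4π² = 4.276×10⁹ × (2.420×10⁵)² / 39.48 = 6.343×10¹⁸ m³.
a = 1.851×10⁶ m = 1851.1 km.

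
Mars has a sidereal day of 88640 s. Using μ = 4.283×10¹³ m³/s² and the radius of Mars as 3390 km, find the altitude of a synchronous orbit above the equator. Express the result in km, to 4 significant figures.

A synchronous orbit has period T, so by Kepler's third law a = (μT²/4π²)^(1/3).
μT²/4π² = 4.283×10¹³ × (8.864×10⁴)² / 39.48 = 8.524×10²¹ m³.
a = 2.043×10⁷ m = 20428 km.
Altitude h = a − R = 20428 − 3390 = 17038 km.

h_sync ≈ 17040 km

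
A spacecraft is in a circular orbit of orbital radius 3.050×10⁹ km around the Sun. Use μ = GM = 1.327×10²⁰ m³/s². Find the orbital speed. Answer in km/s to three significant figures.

v ≈ 6.60 km/s

r = 3.050×10⁹ km = 3.050×10¹² m.
For a circular orbit v = √(μ/r) = √(1.327×10²⁰ / 3.050×10¹²) = √(4.351×10⁷) = 6596 m/s.
That is 6.596 km/s.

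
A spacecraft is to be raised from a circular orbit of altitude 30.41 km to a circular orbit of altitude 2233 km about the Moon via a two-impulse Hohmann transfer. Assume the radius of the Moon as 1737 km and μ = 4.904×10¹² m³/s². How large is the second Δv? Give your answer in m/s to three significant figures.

Δv ≈ 239 m/s

r₁ = 1737 + 30.41 = 1767.4 km = 1.7674×10⁶ m.
r₂ = 1737 + 2233 = 3970.0 km = 3.9700×10⁶ m.
Transfer ellipse a_t = (r₁ + r₂)/2 = 2.869×10⁶ m.
At r₁: circular v_c1 = √(μ/r₁) = 1666 m/s; transfer-perilune v_p = √[μ(2/r₁ − 1/a_t)] = 1960 m/s.
At r₂: circular v_c2 = √(μ/r₂) = 1111 m/s; transfer-apolune v_a = √[μ(2/r₂ − 1/a_t)] = 872.4 m/s.
Δv₂ = v_c2 − v_a = 239.0 m/s.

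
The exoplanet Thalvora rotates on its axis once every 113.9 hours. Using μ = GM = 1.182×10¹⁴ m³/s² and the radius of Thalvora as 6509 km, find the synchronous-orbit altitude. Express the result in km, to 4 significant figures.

T = 113.9 hours = 4.100×10⁵ s.
A synchronous orbit has period T, so by Kepler's third law a = (μT²/4π²)^(1/3).
μT²/4π² = 1.182×10¹⁴ × (4.100×10⁵)² / 39.48 = 5.034×10²³ m³.
a = 7.955×10⁷ m = 79549 km.
Altitude h = a − R = 79549 − 6509 = 73040 km.

h_sync ≈ 73040 km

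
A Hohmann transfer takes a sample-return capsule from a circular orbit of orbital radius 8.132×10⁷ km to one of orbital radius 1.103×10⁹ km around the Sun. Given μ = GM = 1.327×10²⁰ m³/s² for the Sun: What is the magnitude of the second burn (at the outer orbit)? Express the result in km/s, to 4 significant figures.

Δv ≈ 6.904 km/s

r₁ = 8.132×10⁷ km = 8.132×10¹⁰ m.
r₂ = 1.103×10⁹ km = 1.103×10¹² m.
Transfer ellipse a_t = (r₁ + r₂)/2 = 5.922×10¹¹ m.
At r₁: circular v_c1 = √(μ/r₁) = 40400 m/s; transfer-perihelion v_p = √[μ(2/r₁ − 1/a_t)] = 55130 m/s.
At r₂: circular v_c2 = √(μ/r₂) = 10970 m/s; transfer-aphelion v_a = √[μ(2/r₂ − 1/a_t)] = 4065 m/s.
Δv₂ = v_c2 − v_a = 6904 m/s.
= 6.904 km/s.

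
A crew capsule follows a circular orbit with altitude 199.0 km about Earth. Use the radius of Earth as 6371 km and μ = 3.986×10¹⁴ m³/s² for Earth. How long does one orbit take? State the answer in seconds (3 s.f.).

r = 6371 + 199.0 = 6570.0 km = 6.5700×10⁶ m.
Kepler's third law: T = 2π√(r³/μ) = 2π√((6.570×10⁶)³ / 3.986×10¹⁴).
r³/μ = 7.115×10⁵ s², so T = 2π × 8.435×10² = 5.300×10³ s.

T ≈ 5300 seconds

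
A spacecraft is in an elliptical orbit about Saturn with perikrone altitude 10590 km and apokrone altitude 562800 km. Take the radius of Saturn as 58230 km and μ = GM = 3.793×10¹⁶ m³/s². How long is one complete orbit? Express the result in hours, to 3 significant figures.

r_p = 58230 + 10590 = 68820 km = 6.8820×10⁷ m.
r_a = 58230 + 562800 = 621030 km = 6.2103×10⁸ m.
Semi-major axis a = (r_p + r_a)/2 = (68820 + 6.2103×10⁵)/2 = 3.4492×10⁵ km = 3.449×10⁸ m.
By Kepler's third law T = 2π√(a³/μ) = 2π × 3.289×10⁴ = 2.067×10⁵ s.
= 57.41 hours.

T ≈ 57.4 hours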